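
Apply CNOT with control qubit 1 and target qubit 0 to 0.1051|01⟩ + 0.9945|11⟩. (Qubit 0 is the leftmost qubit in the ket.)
0.9945|01⟩ + 0.1051|11⟩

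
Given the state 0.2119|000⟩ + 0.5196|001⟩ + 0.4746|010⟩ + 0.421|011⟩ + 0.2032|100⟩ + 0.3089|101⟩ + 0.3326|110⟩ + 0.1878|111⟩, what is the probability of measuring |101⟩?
0.09542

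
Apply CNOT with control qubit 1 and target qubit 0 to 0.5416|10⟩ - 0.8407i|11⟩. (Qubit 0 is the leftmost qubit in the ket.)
-0.8407i|01⟩ + 0.5416|10⟩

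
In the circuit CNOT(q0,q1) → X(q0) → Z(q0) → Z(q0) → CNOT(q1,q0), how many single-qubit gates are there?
3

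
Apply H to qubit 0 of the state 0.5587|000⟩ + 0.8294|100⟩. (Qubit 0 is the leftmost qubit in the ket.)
0.9815|000⟩ - 0.1914|100⟩

H on qubit 0 mixes each pair of kets that differ only in qubit 0: amplitudes (a, b) of (|…0…⟩, |…1…⟩) become ((a + b)/√2, (a − b)/√2). Kets absent from the input have amplitude 0.
(|000⟩, |100⟩): (a, b) = (0.5587, 0.8294) → (0.9815, -0.1914)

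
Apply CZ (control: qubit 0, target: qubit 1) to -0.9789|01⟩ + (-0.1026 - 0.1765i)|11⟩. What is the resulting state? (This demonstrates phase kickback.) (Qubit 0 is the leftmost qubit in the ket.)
-0.9789|01⟩ + (0.1026 + 0.1765i)|11⟩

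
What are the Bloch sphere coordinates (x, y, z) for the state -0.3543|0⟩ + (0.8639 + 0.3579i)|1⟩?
(-0.6122, -0.2536, -0.7489)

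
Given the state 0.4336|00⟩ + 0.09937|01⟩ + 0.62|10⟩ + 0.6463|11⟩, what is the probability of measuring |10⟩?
0.3844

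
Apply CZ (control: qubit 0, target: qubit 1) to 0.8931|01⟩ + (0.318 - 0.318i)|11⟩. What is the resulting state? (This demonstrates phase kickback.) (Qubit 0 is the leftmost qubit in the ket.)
0.8931|01⟩ + (-0.318 + 0.318i)|11⟩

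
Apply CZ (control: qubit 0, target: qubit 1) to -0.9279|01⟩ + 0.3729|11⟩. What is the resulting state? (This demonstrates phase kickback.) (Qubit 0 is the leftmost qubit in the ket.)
-0.9279|01⟩ - 0.3729|11⟩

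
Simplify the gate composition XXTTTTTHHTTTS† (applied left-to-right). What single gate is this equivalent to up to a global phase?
S†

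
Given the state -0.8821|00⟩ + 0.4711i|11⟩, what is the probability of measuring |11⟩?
0.2219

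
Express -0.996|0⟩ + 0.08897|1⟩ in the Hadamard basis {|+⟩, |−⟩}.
-0.6414|+⟩ - 0.7672|−⟩

With |ψ⟩ = α|0⟩ + β|1⟩, the Hadamard-basis coefficients are ⟨+|ψ⟩ = (α + β)/√2 and ⟨−|ψ⟩ = (α − β)/√2.
Here α = -0.996, β = 0.08897: (α + β)/√2 = -0.6414, (α − β)/√2 = -0.7672.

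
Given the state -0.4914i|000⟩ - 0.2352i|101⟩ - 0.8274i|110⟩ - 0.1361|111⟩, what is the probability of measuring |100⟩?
0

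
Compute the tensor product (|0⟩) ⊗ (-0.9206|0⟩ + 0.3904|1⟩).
-0.9206|00⟩ + 0.3904|01⟩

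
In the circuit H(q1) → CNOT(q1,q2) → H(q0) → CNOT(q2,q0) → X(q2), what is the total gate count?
5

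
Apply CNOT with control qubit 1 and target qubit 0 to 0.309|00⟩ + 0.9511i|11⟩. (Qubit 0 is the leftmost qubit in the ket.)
0.309|00⟩ + 0.9511i|01⟩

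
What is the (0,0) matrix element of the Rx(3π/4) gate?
0.3827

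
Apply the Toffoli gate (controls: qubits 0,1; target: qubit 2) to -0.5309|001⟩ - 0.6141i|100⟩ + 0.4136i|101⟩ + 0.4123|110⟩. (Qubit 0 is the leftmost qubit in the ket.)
-0.5309|001⟩ - 0.6141i|100⟩ + 0.4136i|101⟩ + 0.4123|111⟩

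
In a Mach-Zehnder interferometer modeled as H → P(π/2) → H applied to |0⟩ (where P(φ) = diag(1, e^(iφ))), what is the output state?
(1/2 + (1/2)i)|0⟩ + (1/2 - (1/2)i)|1⟩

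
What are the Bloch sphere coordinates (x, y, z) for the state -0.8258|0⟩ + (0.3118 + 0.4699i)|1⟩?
(-0.515, -0.7761, 0.3639)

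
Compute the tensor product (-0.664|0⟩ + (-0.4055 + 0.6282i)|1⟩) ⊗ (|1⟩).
-0.664|01⟩ + (-0.4055 + 0.6282i)|11⟩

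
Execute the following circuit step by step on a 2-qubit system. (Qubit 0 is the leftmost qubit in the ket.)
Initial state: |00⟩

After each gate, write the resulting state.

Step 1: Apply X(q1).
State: |01⟩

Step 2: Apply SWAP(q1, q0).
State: |10⟩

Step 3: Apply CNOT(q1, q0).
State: |10⟩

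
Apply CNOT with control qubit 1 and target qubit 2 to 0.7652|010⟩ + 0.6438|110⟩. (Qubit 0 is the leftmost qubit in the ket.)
0.7652|011⟩ + 0.6438|111⟩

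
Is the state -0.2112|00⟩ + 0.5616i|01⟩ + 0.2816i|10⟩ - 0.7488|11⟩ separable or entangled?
Entangled

Writing the state as a|00⟩ + b|01⟩ + c|10⟩ + d|11⟩, it is a product state iff ad − bc = 0.
Here (a, b, c, d) = (-0.2112, 0.5616i, 0.2816i, -0.7488): ad − bc = (-0.2112)(-0.7488) − (0.5616i)(0.2816i) = 0.3163 ≠ 0, so the state is entangled.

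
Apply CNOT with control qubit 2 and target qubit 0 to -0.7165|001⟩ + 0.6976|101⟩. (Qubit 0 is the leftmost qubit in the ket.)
0.6976|001⟩ - 0.7165|101⟩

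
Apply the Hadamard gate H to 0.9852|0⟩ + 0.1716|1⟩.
0.818|0⟩ + 0.5753|1⟩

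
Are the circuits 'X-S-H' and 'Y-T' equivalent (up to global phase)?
No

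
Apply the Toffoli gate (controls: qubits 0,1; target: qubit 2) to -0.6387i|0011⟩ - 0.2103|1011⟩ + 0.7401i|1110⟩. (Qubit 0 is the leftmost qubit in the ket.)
-0.6387i|0011⟩ - 0.2103|1011⟩ + 0.7401i|1100⟩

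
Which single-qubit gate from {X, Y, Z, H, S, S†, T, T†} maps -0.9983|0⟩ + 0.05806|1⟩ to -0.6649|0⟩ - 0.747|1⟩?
H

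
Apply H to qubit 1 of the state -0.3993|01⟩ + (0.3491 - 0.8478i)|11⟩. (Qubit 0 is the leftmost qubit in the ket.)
-0.2823|00⟩ + 0.2823|01⟩ + (0.2469 - 0.5995i)|10⟩ + (-0.2469 + 0.5995i)|11⟩

H on qubit 1 mixes each pair of kets that differ only in qubit 1: amplitudes (a, b) of (|…0…⟩, |…1…⟩) become ((a + b)/√2, (a − b)/√2). Kets absent from the input have amplitude 0.
(|00⟩, |01⟩): (a, b) = (0, -0.3993) → (-0.2823, 0.2823)
(|10⟩, |11⟩): (a, b) = (0, (0.3491 - 0.8478i)) → ((0.2469 - 0.5995i), (-0.2469 + 0.5995i))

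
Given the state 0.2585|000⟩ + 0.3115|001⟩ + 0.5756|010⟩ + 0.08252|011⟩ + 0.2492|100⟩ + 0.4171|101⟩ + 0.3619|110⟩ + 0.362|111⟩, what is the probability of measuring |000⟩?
0.06682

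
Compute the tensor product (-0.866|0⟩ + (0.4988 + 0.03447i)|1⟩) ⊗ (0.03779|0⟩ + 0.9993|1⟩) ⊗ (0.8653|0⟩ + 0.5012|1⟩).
-0.02832|000⟩ - 0.0164|001⟩ - 0.7488|010⟩ - 0.4337|011⟩ + (0.01631 + 0.001127i)|100⟩ + (0.009447 + 0.0006529i)|101⟩ + (0.4313 + 0.02981i)|110⟩ + (0.2498 + 0.01726i)|111⟩

amp(|b₁b₂…⟩) = product of the factor amplitudes for bits b₁, b₂, …; only kets whose every factor amplitude is nonzero survive.
|000⟩: (-0.866)(0.03779)(0.8653) = -0.02832
|001⟩: (-0.866)(0.03779)(0.5012) = -0.0164
|010⟩: (-0.866)(0.9993)(0.8653) = -0.7488
|011⟩: (-0.866)(0.9993)(0.5012) = -0.4337
|100⟩: (0.4988 + 0.03447i)(0.03779)(0.8653) = (0.01631 + 0.001127i)
|101⟩: (0.4988 + 0.03447i)(0.03779)(0.5012) = (0.009447 + 0.0006529i)
|110⟩: (0.4988 + 0.03447i)(0.9993)(0.8653) = (0.4313 + 0.02981i)
|111⟩: (0.4988 + 0.03447i)(0.9993)(0.5012) = (0.2498 + 0.01726i)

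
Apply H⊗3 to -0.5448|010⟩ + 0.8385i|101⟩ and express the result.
(-0.1926 + 0.2965i)|000⟩ + (-0.1926 - 0.2965i)|001⟩ + (0.1926 + 0.2965i)|010⟩ + (0.1926 - 0.2965i)|011⟩ + (-0.1926 - 0.2965i)|100⟩ + (-0.1926 + 0.2965i)|101⟩ + (0.1926 - 0.2965i)|110⟩ + (0.1926 + 0.2965i)|111⟩

H⊗3 gives amp(|y⟩) = (1/2√2) Σ_x (−1)^(x·y) amp(|x⟩), where x·y is the number of positions in which both x and y have a 1.
|000⟩: (-0.5448 + 0.8385i)/(2√2) = (-0.1926 + 0.2965i)
|001⟩: (-0.5448 - 0.8385i)/(2√2) = (-0.1926 - 0.2965i)
|010⟩: (0.5448 + 0.8385i)/(2√2) = (0.1926 + 0.2965i)
|011⟩: (0.5448 - 0.8385i)/(2√2) = (0.1926 - 0.2965i)
|100⟩: (-0.5448 - 0.8385i)/(2√2) = (-0.1926 - 0.2965i)
|101⟩: (-0.5448 + 0.8385i)/(2√2) = (-0.1926 + 0.2965i)
|110⟩: (0.5448 - 0.8385i)/(2√2) = (0.1926 - 0.2965i)
|111⟩: (0.5448 + 0.8385i)/(2√2) = (0.1926 + 0.2965i)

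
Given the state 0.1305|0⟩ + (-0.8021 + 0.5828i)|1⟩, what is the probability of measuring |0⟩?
0.01703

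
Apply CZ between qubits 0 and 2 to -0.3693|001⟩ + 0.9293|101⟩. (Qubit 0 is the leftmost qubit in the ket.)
-0.3693|001⟩ - 0.9293|101⟩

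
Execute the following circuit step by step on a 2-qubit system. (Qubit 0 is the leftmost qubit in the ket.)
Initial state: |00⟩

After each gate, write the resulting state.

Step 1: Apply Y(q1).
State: i|01⟩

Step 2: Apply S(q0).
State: i|01⟩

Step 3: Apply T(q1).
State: (-1/√2 + (1/√2)i)|01⟩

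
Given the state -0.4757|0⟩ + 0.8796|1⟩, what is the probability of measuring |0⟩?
0.2263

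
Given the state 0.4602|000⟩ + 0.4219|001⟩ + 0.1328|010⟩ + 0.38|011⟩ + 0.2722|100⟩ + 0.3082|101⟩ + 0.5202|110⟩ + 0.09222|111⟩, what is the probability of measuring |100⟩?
0.07409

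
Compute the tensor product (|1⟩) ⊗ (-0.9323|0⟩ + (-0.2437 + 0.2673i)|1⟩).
-0.9323|10⟩ + (-0.2437 + 0.2673i)|11⟩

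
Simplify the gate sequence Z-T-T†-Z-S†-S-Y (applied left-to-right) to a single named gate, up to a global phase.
Y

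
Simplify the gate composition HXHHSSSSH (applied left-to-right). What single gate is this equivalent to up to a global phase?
Z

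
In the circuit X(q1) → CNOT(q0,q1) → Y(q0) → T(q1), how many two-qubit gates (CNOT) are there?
1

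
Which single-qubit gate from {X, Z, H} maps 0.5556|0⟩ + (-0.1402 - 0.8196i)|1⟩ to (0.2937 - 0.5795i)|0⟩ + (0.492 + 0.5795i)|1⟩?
H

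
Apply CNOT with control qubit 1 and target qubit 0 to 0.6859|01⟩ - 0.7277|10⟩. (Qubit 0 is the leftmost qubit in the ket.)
-0.7277|10⟩ + 0.6859|11⟩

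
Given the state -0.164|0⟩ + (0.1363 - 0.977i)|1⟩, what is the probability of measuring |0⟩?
0.0269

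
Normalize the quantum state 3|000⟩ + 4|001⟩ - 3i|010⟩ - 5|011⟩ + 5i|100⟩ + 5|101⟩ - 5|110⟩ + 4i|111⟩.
0.2449|000⟩ + 0.3266|001⟩ - 0.2449i|010⟩ - 1/√6|011⟩ + (1/√6)i|100⟩ + 1/√6|101⟩ - 1/√6|110⟩ + 0.3266i|111⟩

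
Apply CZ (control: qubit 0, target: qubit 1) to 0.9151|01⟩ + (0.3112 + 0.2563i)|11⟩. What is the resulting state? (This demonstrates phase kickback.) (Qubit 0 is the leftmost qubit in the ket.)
0.9151|01⟩ + (-0.3112 - 0.2563i)|11⟩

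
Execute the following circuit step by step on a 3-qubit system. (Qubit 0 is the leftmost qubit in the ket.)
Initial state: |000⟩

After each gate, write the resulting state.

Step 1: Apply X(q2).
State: |001⟩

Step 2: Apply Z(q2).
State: -|001⟩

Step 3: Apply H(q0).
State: -1/√2|001⟩ - 1/√2|101⟩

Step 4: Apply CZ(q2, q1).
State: -1/√2|001⟩ - 1/√2|101⟩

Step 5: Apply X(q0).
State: -1/√2|001⟩ - 1/√2|101⟩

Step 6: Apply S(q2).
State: -(1/√2)i|001⟩ - (1/√2)i|101⟩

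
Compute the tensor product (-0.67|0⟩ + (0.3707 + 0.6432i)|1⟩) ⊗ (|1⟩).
-0.67|01⟩ + (0.3707 + 0.6432i)|11⟩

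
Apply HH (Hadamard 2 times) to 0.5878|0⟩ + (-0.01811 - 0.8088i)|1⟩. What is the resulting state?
0.5878|0⟩ + (-0.01811 - 0.8088i)|1⟩

H² = I, so an even number of Hadamards cancels: H^2 = I and the state is unchanged.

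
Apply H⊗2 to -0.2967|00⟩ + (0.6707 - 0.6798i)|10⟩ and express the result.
(0.187 - 0.3399i)|00⟩ + (0.187 - 0.3399i)|01⟩ + (-0.4837 + 0.3399i)|10⟩ + (-0.4837 + 0.3399i)|11⟩

H⊗2 gives amp(|y⟩) = (1/2) Σ_x (−1)^(x·y) amp(|x⟩), where x·y is the number of positions in which both x and y have a 1.
|00⟩: (-0.2967 + (0.6707 - 0.6798i))/2 = (0.187 - 0.3399i)
|01⟩: (-0.2967 + (0.6707 - 0.6798i))/2 = (0.187 - 0.3399i)
|10⟩: (-0.2967 - (0.6707 - 0.6798i))/2 = (-0.4837 + 0.3399i)
|11⟩: (-0.2967 - (0.6707 - 0.6798i))/2 = (-0.4837 + 0.3399i)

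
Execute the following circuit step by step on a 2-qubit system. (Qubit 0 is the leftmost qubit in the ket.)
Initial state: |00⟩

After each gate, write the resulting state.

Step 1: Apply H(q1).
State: 1/√2|00⟩ + 1/√2|01⟩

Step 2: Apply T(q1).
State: 1/√2|00⟩ + (1/2 + (1/2)i)|01⟩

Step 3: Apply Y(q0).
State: (1/√2)i|10⟩ + (-1/2 + (1/2)i)|11⟩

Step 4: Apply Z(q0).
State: -(1/√2)i|10⟩ + (1/2 - (1/2)i)|11⟩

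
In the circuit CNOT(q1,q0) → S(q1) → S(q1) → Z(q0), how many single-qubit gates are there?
3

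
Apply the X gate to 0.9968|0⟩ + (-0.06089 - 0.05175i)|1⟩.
(-0.06089 - 0.05175i)|0⟩ + 0.9968|1⟩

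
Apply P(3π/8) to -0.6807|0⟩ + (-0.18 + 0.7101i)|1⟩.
-0.6807|0⟩ + (-0.7249 + 0.1054i)|1⟩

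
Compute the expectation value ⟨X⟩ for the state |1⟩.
0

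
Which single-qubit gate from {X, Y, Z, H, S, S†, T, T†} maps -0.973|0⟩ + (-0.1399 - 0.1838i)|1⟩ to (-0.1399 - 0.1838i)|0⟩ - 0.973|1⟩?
X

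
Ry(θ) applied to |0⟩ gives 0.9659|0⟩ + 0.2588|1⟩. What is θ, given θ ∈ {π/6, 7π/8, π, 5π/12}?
π/6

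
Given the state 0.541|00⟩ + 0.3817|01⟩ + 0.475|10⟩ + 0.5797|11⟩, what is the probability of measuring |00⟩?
0.2927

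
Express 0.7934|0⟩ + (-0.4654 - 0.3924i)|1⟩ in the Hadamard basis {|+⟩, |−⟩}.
(0.2319 - 0.2775i)|+⟩ + (0.8901 + 0.2775i)|−⟩

With |ψ⟩ = α|0⟩ + β|1⟩, the Hadamard-basis coefficients are ⟨+|ψ⟩ = (α + β)/√2 and ⟨−|ψ⟩ = (α − β)/√2.
Here α = 0.7934, β = (-0.4654 - 0.3924i): (α + β)/√2 = (0.2319 - 0.2775i), (α − β)/√2 = (0.8901 + 0.2775i).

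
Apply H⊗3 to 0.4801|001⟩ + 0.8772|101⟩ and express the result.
0.4799|000⟩ - 0.4799|001⟩ + 0.4799|010⟩ - 0.4799|011⟩ - 0.1404|100⟩ + 0.1404|101⟩ - 0.1404|110⟩ + 0.1404|111⟩

H⊗3 gives amp(|y⟩) = (1/2√2) Σ_x (−1)^(x·y) amp(|x⟩), where x·y is the number of positions in which both x and y have a 1.
|000⟩: (0.4801 + 0.8772)/(2√2) = 0.4799
|001⟩: (-0.4801 - 0.8772)/(2√2) = -0.4799
|010⟩: (0.4801 + 0.8772)/(2√2) = 0.4799
|011⟩: (-0.4801 - 0.8772)/(2√2) = -0.4799
|100⟩: (0.4801 - 0.8772)/(2√2) = -0.1404
|101⟩: (-0.4801 + 0.8772)/(2√2) = 0.1404
|110⟩: (0.4801 - 0.8772)/(2√2) = -0.1404
|111⟩: (-0.4801 + 0.8772)/(2√2) = 0.1404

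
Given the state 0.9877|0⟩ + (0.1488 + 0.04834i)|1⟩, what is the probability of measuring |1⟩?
0.02448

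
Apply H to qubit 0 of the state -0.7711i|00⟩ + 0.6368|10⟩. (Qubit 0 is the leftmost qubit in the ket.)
(0.4503 - 0.5453i)|00⟩ + (-0.4503 - 0.5453i)|10⟩

H on qubit 0 mixes each pair of kets that differ only in qubit 0: amplitudes (a, b) of (|…0…⟩, |…1…⟩) become ((a + b)/√2, (a − b)/√2). Kets absent from the input have amplitude 0.
(|00⟩, |10⟩): (a, b) = (-0.7711i, 0.6368) → ((0.4503 - 0.5453i), (-0.4503 - 0.5453i))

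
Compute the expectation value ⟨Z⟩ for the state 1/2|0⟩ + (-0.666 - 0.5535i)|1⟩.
-0.4999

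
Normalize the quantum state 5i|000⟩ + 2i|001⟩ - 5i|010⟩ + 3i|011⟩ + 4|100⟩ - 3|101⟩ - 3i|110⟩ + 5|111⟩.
0.4527i|000⟩ + 0.1811i|001⟩ - 0.4527i|010⟩ + 0.2716i|011⟩ + 0.3621|100⟩ - 0.2716|101⟩ - 0.2716i|110⟩ + 0.4527|111⟩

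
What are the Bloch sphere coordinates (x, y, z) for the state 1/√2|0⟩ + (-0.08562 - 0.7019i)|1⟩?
(-0.1211, -0.9926, 0.000005606)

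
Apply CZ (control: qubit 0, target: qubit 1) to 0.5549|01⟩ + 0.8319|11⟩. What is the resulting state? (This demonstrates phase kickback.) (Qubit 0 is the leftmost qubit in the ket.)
0.5549|01⟩ - 0.8319|11⟩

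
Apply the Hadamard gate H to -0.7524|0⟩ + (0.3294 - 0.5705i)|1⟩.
(-0.2991 - 0.4034i)|0⟩ + (-0.7649 + 0.4034i)|1⟩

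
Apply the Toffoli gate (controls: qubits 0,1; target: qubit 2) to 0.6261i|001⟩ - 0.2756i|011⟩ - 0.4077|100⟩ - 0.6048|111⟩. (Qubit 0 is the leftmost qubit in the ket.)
0.6261i|001⟩ - 0.2756i|011⟩ - 0.4077|100⟩ - 0.6048|110⟩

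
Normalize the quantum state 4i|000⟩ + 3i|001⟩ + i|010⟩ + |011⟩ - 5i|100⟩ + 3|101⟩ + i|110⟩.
0.508i|000⟩ + 0.381i|001⟩ + 0.127i|010⟩ + 0.127|011⟩ - 0.635i|100⟩ + 0.381|101⟩ + 0.127i|110⟩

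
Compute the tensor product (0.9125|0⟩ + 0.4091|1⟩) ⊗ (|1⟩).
0.9125|01⟩ + 0.4091|11⟩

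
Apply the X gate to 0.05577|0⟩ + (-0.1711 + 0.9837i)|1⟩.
(-0.1711 + 0.9837i)|0⟩ + 0.05577|1⟩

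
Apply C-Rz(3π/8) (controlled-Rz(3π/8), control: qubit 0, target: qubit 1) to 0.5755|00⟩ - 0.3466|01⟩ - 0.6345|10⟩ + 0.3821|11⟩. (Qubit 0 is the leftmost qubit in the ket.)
0.5755|00⟩ - 0.3466|01⟩ + (-0.5276 + 0.3525i)|10⟩ + (0.3177 + 0.2123i)|11⟩

C-Rz(3π/8) leaves the control-|0⟩ kets |00⟩, |01⟩ unchanged and applies Rz(3π/8) to qubit 1 on the control-|1⟩ pair (|10⟩, |11⟩).
Rz(3π/8) = [[e^(−iθ/2), 0], [0, e^(iθ/2)]] with e^(±iθ/2) = cos(θ/2) ± i·sin(θ/2); θ = 3π/8, cos(θ/2) ≈ 0.83147, sin(θ/2) ≈ 0.55557.
With a = amp(|10⟩) = -0.6345 and b = amp(|11⟩) = 0.3821:
new amp(|10⟩) = (0.83147 - 0.55557i)·a = (-0.5276 + 0.3525i)
new amp(|11⟩) = (0.83147 + 0.55557i)·b = (0.3177 + 0.2123i)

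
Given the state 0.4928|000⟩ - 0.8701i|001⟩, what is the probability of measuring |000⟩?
0.2429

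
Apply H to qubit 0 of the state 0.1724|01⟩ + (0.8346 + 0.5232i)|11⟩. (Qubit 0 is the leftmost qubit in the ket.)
(0.7121 + 0.37i)|01⟩ + (-0.4682 - 0.37i)|11⟩

H on qubit 0 mixes each pair of kets that differ only in qubit 0: amplitudes (a, b) of (|…0…⟩, |…1…⟩) become ((a + b)/√2, (a − b)/√2). Kets absent from the input have amplitude 0.
(|01⟩, |11⟩): (a, b) = (0.1724, (0.8346 + 0.5232i)) → ((0.7121 + 0.37i), (-0.4682 - 0.37i))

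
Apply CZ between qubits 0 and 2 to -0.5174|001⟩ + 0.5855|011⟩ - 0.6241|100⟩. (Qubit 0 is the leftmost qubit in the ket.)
-0.5174|001⟩ + 0.5855|011⟩ - 0.6241|100⟩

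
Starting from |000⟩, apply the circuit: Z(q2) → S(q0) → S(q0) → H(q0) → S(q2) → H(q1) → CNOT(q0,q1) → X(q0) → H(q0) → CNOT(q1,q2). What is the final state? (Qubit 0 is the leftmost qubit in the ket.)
1/√2|000⟩ + 1/√2|011⟩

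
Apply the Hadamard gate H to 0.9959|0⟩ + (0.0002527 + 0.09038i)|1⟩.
(0.7044 + 0.06391i)|0⟩ + (0.704 - 0.06391i)|1⟩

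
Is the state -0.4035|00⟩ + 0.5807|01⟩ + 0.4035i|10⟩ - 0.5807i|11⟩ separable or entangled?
Separable

Writing the state as a|00⟩ + b|01⟩ + c|10⟩ + d|11⟩, it is a product state iff ad − bc = 0.
Here (a, b, c, d) = (-0.4035, 0.5807, 0.4035i, -0.5807i): ad − bc = (-0.4035)(-0.5807i) − (0.5807)(0.4035i) = 0, so the state is separable.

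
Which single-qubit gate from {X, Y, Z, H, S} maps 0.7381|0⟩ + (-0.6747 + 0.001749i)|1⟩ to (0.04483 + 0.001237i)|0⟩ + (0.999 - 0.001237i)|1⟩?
H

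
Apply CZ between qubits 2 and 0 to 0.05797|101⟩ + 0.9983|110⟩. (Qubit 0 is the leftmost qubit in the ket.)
-0.05797|101⟩ + 0.9983|110⟩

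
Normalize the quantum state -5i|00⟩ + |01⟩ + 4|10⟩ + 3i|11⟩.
-0.7001i|00⟩ + 0.14|01⟩ + 0.5601|10⟩ + 0.4201i|11⟩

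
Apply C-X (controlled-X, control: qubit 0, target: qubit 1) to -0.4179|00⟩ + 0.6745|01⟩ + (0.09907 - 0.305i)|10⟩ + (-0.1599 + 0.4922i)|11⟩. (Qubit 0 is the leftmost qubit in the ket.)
-0.4179|00⟩ + 0.6745|01⟩ + (-0.1599 + 0.4922i)|10⟩ + (0.09907 - 0.305i)|11⟩

C-X leaves the control-|0⟩ kets |00⟩, |01⟩ unchanged and applies X to qubit 1 on the control-|1⟩ pair (|10⟩, |11⟩).
X = [[0, 1], [1, 0]].
With a = amp(|10⟩) = (0.09907 - 0.305i) and b = amp(|11⟩) = (-0.1599 + 0.4922i):
new amp(|10⟩) = (1)·b = (-0.1599 + 0.4922i)
new amp(|11⟩) = (1)·a = (0.09907 - 0.305i)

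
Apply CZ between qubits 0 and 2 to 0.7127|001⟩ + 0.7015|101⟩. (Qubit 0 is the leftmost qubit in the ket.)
0.7127|001⟩ - 0.7015|101⟩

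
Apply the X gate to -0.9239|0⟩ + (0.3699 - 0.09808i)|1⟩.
(0.3699 - 0.09808i)|0⟩ - 0.9239|1⟩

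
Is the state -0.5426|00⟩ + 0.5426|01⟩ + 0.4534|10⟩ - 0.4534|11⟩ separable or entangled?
Separable

Writing the state as a|00⟩ + b|01⟩ + c|10⟩ + d|11⟩, it is a product state iff ad − bc = 0.
Here (a, b, c, d) = (-0.5426, 0.5426, 0.4534, -0.4534): ad − bc = (-0.5426)(-0.4534) − (0.5426)(0.4534) = 0, so the state is separable.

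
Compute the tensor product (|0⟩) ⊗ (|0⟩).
|00⟩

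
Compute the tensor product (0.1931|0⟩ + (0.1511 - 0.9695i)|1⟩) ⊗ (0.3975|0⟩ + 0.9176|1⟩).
0.07676|00⟩ + 0.1772|01⟩ + (0.06006 - 0.3854i)|10⟩ + (0.1386 - 0.8896i)|11⟩

amp(|b₁b₂…⟩) = product of the factor amplitudes for bits b₁, b₂, …; only kets whose every factor amplitude is nonzero survive.
|00⟩: (0.1931)(0.3975) = 0.07676
|01⟩: (0.1931)(0.9176) = 0.1772
|10⟩: (0.1511 - 0.9695i)(0.3975) = (0.06006 - 0.3854i)
|11⟩: (0.1511 - 0.9695i)(0.9176) = (0.1386 - 0.8896i)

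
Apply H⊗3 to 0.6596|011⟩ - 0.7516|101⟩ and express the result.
-0.03253|000⟩ + 0.03253|001⟩ - 0.4989|010⟩ + 0.4989|011⟩ + 0.4989|100⟩ - 0.4989|101⟩ + 0.03253|110⟩ - 0.03253|111⟩

H⊗3 gives amp(|y⟩) = (1/2√2) Σ_x (−1)^(x·y) amp(|x⟩), where x·y is the number of positions in which both x and y have a 1.
|000⟩: (0.6596 - 0.7516)/(2√2) = -0.03253
|001⟩: (-0.6596 + 0.7516)/(2√2) = 0.03253
|010⟩: (-0.6596 - 0.7516)/(2√2) = -0.4989
|011⟩: (0.6596 + 0.7516)/(2√2) = 0.4989
|100⟩: (0.6596 + 0.7516)/(2√2) = 0.4989
|101⟩: (-0.6596 - 0.7516)/(2√2) = -0.4989
|110⟩: (-0.6596 + 0.7516)/(2√2) = 0.03253
|111⟩: (0.6596 - 0.7516)/(2√2) = -0.03253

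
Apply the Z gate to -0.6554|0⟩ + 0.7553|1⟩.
-0.6554|0⟩ - 0.7553|1⟩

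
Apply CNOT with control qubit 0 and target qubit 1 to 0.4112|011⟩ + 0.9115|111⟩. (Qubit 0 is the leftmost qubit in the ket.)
0.4112|011⟩ + 0.9115|101⟩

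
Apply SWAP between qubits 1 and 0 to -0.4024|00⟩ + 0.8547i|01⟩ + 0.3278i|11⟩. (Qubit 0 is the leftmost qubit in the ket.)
-0.4024|00⟩ + 0.8547i|10⟩ + 0.3278i|11⟩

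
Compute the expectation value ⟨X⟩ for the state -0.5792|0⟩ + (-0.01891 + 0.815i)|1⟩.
0.02191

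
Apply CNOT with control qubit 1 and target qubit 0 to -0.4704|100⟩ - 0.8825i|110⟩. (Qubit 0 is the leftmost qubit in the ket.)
-0.8825i|010⟩ - 0.4704|100⟩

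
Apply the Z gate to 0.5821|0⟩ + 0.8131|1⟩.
0.5821|0⟩ - 0.8131|1⟩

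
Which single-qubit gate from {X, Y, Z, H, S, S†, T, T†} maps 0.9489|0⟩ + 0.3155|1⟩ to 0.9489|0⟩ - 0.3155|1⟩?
Z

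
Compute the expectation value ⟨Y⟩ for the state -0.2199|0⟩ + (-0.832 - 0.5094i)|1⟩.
0.224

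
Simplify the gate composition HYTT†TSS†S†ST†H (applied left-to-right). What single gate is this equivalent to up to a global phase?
Y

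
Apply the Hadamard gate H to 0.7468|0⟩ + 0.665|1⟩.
0.9983|0⟩ + 0.05784|1⟩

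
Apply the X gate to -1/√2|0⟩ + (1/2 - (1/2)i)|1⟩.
(1/2 - (1/2)i)|0⟩ - 1/√2|1⟩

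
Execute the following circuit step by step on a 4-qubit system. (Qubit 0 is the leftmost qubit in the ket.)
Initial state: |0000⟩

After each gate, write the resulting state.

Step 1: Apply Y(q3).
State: i|0001⟩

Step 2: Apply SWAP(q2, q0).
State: i|0001⟩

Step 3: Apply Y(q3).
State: |0000⟩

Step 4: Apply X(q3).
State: |0001⟩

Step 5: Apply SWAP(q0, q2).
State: |0001⟩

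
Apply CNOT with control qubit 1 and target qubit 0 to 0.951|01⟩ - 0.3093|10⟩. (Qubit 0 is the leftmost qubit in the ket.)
-0.3093|10⟩ + 0.951|11⟩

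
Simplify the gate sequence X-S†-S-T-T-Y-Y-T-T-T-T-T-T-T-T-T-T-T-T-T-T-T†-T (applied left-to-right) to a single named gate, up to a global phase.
X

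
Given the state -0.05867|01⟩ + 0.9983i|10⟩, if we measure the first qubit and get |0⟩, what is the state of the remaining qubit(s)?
-|1⟩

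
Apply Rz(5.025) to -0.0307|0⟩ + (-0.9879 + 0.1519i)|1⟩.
(0.02482 + 0.01806i)|0⟩ + (0.7094 - 0.7041i)|1⟩

Rz(5.025) = [[e^(−iθ/2), 0], [0, e^(iθ/2)]] with e^(±iθ/2) = cos(θ/2) ± i·sin(θ/2); θ = 5.025, cos(θ/2) ≈ -0.808562, sin(θ/2) ≈ 0.588411.
With a = amp(|0⟩) = -0.0307 and b = amp(|1⟩) = (-0.9879 + 0.1519i):
new amp(|0⟩) = (-0.808562 - 0.588411i)·a = (0.02482 + 0.01806i)
new amp(|1⟩) = (-0.808562 + 0.588411i)·b = (0.7094 - 0.7041i)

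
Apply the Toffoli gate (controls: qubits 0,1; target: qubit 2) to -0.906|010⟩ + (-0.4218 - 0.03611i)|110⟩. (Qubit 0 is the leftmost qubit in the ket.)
-0.906|010⟩ + (-0.4218 - 0.03611i)|111⟩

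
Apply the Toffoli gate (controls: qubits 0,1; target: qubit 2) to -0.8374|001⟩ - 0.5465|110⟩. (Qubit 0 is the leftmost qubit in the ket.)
-0.8374|001⟩ - 0.5465|111⟩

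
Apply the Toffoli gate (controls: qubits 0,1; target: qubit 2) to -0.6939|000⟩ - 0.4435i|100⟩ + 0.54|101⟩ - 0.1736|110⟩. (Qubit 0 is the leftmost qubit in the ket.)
-0.6939|000⟩ - 0.4435i|100⟩ + 0.54|101⟩ - 0.1736|111⟩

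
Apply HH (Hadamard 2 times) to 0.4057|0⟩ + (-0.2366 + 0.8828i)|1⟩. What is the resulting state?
0.4057|0⟩ + (-0.2366 + 0.8828i)|1⟩

H² = I, so an even number of Hadamards cancels: H^2 = I and the state is unchanged.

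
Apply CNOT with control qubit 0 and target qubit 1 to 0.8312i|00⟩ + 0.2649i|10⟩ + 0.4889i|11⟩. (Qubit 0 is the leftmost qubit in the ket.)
0.8312i|00⟩ + 0.4889i|10⟩ + 0.2649i|11⟩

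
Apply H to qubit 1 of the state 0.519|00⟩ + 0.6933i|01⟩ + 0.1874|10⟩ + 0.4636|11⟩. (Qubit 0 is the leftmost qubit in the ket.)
(0.367 + 0.4902i)|00⟩ + (0.367 - 0.4902i)|01⟩ + 0.4603|10⟩ - 0.1953|11⟩

H on qubit 1 mixes each pair of kets that differ only in qubit 1: amplitudes (a, b) of (|…0…⟩, |…1…⟩) become ((a + b)/√2, (a − b)/√2). Kets absent from the input have amplitude 0.
(|00⟩, |01⟩): (a, b) = (0.519, 0.6933i) → ((0.367 + 0.4902i), (0.367 - 0.4902i))
(|10⟩, |11⟩): (a, b) = (0.1874, 0.4636) → (0.4603, -0.1953)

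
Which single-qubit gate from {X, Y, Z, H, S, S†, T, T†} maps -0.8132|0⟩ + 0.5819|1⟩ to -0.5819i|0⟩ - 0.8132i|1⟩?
Y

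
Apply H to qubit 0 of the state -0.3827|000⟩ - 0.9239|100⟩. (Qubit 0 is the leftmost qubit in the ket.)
-0.9239|000⟩ + 0.3827|100⟩

H on qubit 0 mixes each pair of kets that differ only in qubit 0: amplitudes (a, b) of (|…0…⟩, |…1…⟩) become ((a + b)/√2, (a − b)/√2). Kets absent from the input have amplitude 0.
(|000⟩, |100⟩): (a, b) = (-0.3827, -0.9239) → (-0.9239, 0.3827)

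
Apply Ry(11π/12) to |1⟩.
-0.9914|0⟩ + 0.1305|1⟩

Ry(11π/12) = [[cos(θ/2), −sin(θ/2)], [sin(θ/2), cos(θ/2)]]; θ = 11π/12, cos(θ/2) ≈ 0.130526, sin(θ/2) ≈ 0.991445.
With a = amp(|0⟩) = 0 and b = amp(|1⟩) = 1:
new amp(|0⟩) = (0.130526)·a + (-0.991445)·b = -0.9914
new amp(|1⟩) = (0.991445)·a + (0.130526)·b = 0.1305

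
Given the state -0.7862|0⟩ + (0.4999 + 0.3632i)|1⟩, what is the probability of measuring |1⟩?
0.3818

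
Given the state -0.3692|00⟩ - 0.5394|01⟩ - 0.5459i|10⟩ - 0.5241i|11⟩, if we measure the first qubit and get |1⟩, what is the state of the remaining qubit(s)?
-0.7214i|0⟩ - 0.6926i|1⟩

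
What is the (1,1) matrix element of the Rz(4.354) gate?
(-0.5698 + 0.8218i)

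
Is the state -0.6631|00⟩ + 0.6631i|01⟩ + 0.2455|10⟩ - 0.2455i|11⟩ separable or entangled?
Separable

Writing the state as a|00⟩ + b|01⟩ + c|10⟩ + d|11⟩, it is a product state iff ad − bc = 0.
Here (a, b, c, d) = (-0.6631, 0.6631i, 0.2455, -0.2455i): ad − bc = (-0.6631)(-0.2455i) − (0.6631i)(0.2455) = 0, so the state is separable.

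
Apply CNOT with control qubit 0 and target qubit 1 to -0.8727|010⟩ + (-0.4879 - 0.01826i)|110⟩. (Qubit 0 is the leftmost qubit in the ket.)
-0.8727|010⟩ + (-0.4879 - 0.01826i)|100⟩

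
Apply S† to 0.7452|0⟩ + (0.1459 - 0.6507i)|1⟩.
0.7452|0⟩ + (-0.6507 - 0.1459i)|1⟩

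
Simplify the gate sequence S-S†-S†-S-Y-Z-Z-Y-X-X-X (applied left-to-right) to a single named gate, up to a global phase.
X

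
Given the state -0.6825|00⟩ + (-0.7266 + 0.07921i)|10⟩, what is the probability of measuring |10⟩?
0.5342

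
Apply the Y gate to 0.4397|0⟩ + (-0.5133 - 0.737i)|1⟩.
(-0.737 + 0.5133i)|0⟩ + 0.4397i|1⟩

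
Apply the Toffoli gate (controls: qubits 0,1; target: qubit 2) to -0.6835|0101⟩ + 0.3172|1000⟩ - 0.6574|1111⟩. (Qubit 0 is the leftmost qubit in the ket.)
-0.6835|0101⟩ + 0.3172|1000⟩ - 0.6574|1101⟩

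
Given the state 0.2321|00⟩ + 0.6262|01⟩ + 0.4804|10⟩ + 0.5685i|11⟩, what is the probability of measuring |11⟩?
0.3232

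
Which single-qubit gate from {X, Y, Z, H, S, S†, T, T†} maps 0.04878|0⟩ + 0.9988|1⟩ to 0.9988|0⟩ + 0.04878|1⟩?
X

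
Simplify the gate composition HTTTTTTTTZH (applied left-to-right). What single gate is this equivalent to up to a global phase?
X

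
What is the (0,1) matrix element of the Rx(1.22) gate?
-0.5729i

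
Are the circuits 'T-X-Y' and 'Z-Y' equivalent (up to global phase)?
No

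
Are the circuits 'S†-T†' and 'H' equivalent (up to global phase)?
No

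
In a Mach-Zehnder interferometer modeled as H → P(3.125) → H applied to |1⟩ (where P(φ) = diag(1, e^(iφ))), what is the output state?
(0.9999 - 0.008296i)|0⟩ + (0.00006883 + 0.008296i)|1⟩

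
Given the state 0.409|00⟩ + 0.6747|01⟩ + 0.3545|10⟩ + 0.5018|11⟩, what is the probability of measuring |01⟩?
0.4552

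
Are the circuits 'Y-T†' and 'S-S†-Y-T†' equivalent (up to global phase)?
Yes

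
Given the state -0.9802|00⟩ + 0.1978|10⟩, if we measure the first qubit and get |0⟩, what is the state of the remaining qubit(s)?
-|0⟩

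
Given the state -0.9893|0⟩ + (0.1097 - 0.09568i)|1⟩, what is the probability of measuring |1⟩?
0.02119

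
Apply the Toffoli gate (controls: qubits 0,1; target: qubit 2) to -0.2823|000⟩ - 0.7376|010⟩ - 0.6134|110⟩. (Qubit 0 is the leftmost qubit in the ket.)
-0.2823|000⟩ - 0.7376|010⟩ - 0.6134|111⟩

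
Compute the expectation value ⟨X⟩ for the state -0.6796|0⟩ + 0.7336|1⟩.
-0.9971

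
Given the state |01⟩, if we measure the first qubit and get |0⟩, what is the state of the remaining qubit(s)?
|1⟩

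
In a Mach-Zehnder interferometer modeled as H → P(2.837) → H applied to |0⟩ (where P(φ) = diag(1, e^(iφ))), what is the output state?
(0.02302 + 0.15i)|0⟩ + (0.977 - 0.15i)|1⟩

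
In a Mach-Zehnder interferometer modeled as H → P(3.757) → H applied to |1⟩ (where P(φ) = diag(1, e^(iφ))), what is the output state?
(0.9083 + 0.2886i)|0⟩ + (0.09173 - 0.2886i)|1⟩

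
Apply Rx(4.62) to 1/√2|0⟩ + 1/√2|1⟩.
(-0.4764 - 0.5226i)|0⟩ + (-0.4764 - 0.5226i)|1⟩

Rx(4.62) = [[cos(θ/2), −i·sin(θ/2)], [−i·sin(θ/2), cos(θ/2)]]; θ = 4.62, cos(θ/2) ≈ -0.6737, sin(θ/2) ≈ 0.739005.
With a = amp(|0⟩) = 1/√2 and b = amp(|1⟩) = 1/√2:
new amp(|0⟩) = (-0.6737)·a + (-0.739005i)·b = (-0.4764 - 0.5226i)
new amp(|1⟩) = (-0.739005i)·a + (-0.6737)·b = (-0.4764 - 0.5226i)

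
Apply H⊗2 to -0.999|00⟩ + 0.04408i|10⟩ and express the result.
(-0.4995 + 0.02204i)|00⟩ + (-0.4995 + 0.02204i)|01⟩ + (-0.4995 - 0.02204i)|10⟩ + (-0.4995 - 0.02204i)|11⟩

H⊗2 gives amp(|y⟩) = (1/2) Σ_x (−1)^(x·y) amp(|x⟩), where x·y is the number of positions in which both x and y have a 1.
|00⟩: (-0.999 + 0.04408i)/2 = (-0.4995 + 0.02204i)
|01⟩: (-0.999 + 0.04408i)/2 = (-0.4995 + 0.02204i)
|10⟩: (-0.999 - 0.04408i)/2 = (-0.4995 - 0.02204i)
|11⟩: (-0.999 - 0.04408i)/2 = (-0.4995 - 0.02204i)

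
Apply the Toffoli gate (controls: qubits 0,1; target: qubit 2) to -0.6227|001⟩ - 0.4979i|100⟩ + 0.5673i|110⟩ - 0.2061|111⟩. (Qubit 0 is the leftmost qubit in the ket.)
-0.6227|001⟩ - 0.4979i|100⟩ - 0.2061|110⟩ + 0.5673i|111⟩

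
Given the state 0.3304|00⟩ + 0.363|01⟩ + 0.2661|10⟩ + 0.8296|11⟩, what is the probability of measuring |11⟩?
0.6882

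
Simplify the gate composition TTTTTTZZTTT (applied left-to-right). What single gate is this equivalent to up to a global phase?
T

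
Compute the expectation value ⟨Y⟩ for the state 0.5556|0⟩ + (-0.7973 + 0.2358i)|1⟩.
0.262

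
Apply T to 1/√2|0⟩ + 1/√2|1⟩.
1/√2|0⟩ + (1/2 + (1/2)i)|1⟩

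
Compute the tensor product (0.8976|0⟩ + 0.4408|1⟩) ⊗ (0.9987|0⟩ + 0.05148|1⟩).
0.8964|00⟩ + 0.04621|01⟩ + 0.4402|10⟩ + 0.02269|11⟩

amp(|b₁b₂…⟩) = product of the factor amplitudes for bits b₁, b₂, …; only kets whose every factor amplitude is nonzero survive.
|00⟩: (0.8976)(0.9987) = 0.8964
|01⟩: (0.8976)(0.05148) = 0.04621
|10⟩: (0.4408)(0.9987) = 0.4402
|11⟩: (0.4408)(0.05148) = 0.02269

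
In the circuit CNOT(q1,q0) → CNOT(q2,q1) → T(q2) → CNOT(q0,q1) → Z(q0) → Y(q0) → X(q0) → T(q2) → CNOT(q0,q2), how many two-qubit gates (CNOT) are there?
4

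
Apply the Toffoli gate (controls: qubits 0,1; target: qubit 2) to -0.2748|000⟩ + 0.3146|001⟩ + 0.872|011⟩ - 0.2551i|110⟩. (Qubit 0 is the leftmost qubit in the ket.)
-0.2748|000⟩ + 0.3146|001⟩ + 0.872|011⟩ - 0.2551i|111⟩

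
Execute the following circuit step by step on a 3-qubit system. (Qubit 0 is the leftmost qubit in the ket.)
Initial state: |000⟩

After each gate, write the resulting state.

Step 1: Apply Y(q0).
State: i|100⟩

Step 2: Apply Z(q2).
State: i|100⟩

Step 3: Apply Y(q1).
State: -|110⟩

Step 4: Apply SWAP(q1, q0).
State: -|110⟩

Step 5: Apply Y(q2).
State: -i|111⟩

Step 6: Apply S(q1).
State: |111⟩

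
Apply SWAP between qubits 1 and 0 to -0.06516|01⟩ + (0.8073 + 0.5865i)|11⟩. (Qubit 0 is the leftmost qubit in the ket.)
-0.06516|10⟩ + (0.8073 + 0.5865i)|11⟩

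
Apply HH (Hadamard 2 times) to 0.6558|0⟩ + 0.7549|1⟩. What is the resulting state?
0.6558|0⟩ + 0.7549|1⟩

H² = I, so an even number of Hadamards cancels: H^2 = I and the state is unchanged.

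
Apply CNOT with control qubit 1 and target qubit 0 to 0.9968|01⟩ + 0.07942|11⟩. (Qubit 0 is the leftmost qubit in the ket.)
0.07942|01⟩ + 0.9968|11⟩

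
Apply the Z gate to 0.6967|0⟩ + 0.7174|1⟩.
0.6967|0⟩ - 0.7174|1⟩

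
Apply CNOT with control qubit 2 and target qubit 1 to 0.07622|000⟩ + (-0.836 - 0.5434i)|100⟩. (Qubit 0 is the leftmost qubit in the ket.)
0.07622|000⟩ + (-0.836 - 0.5434i)|100⟩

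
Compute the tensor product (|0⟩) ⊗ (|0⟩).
|00⟩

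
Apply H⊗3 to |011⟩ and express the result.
1/√8|000⟩ - 1/√8|001⟩ - 1/√8|010⟩ + 1/√8|011⟩ + 1/√8|100⟩ - 1/√8|101⟩ - 1/√8|110⟩ + 1/√8|111⟩

H⊗3 gives amp(|y⟩) = (1/2√2) Σ_x (−1)^(x·y) amp(|x⟩), where x·y is the number of positions in which both x and y have a 1.
|000⟩: (1)/(2√2) = 1/√8
|001⟩: (-1)/(2√2) = -1/√8
|010⟩: (-1)/(2√2) = -1/√8
|011⟩: (1)/(2√2) = 1/√8
|100⟩: (1)/(2√2) = 1/√8
|101⟩: (-1)/(2√2) = -1/√8
|110⟩: (-1)/(2√2) = -1/√8
|111⟩: (1)/(2√2) = 1/√8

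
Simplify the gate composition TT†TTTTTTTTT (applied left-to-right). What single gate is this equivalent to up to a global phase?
T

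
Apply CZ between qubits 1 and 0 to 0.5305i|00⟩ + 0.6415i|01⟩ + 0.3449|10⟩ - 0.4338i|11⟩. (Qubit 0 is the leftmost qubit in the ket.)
0.5305i|00⟩ + 0.6415i|01⟩ + 0.3449|10⟩ + 0.4338i|11⟩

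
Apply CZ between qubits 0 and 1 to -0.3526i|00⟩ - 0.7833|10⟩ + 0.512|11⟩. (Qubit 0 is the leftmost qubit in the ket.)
-0.3526i|00⟩ - 0.7833|10⟩ - 0.512|11⟩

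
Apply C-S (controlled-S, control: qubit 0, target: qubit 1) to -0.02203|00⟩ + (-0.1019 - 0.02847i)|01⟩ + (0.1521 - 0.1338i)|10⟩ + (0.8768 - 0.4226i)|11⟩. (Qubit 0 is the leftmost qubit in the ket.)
-0.02203|00⟩ + (-0.1019 - 0.02847i)|01⟩ + (0.1521 - 0.1338i)|10⟩ + (0.4226 + 0.8768i)|11⟩

C-S leaves the control-|0⟩ kets |00⟩, |01⟩ unchanged and applies S to qubit 1 on the control-|1⟩ pair (|10⟩, |11⟩).
S = [[1, 0], [0, i]].
With a = amp(|10⟩) = (0.1521 - 0.1338i) and b = amp(|11⟩) = (0.8768 - 0.4226i):
new amp(|10⟩) = (1)·a = (0.1521 - 0.1338i)
new amp(|11⟩) = (i)·b = (0.4226 + 0.8768i)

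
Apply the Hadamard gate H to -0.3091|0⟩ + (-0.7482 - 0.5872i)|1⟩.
(-0.7476 - 0.4152i)|0⟩ + (0.3105 + 0.4152i)|1⟩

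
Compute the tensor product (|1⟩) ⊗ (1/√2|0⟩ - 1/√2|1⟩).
1/√2|10⟩ - 1/√2|11⟩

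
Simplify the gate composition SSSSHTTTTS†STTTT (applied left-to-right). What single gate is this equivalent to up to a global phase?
H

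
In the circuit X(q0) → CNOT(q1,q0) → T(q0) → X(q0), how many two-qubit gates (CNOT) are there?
1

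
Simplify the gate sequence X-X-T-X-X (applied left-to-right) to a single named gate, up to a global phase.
T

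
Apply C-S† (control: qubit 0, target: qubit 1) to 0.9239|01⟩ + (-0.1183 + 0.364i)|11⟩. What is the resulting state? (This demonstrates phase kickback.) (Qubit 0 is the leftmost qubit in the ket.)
0.9239|01⟩ + (0.364 + 0.1183i)|11⟩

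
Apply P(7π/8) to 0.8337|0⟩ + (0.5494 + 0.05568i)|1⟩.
0.8337|0⟩ + (-0.5289 + 0.1588i)|1⟩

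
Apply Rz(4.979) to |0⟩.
(-0.7948 - 0.6069i)|0⟩

Rz(4.979) = [[e^(−iθ/2), 0], [0, e^(iθ/2)]] with e^(±iθ/2) = cos(θ/2) ± i·sin(θ/2); θ = 4.979, cos(θ/2) ≈ -0.794816, sin(θ/2) ≈ 0.606851.
With a = amp(|0⟩) = 1 and b = amp(|1⟩) = 0:
new amp(|0⟩) = (-0.794816 - 0.606851i)·a = (-0.7948 - 0.6069i)
new amp(|1⟩) = (-0.794816 + 0.606851i)·b = 0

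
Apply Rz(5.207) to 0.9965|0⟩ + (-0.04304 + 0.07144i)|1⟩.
(-0.8557 - 0.5107i)|0⟩ + (0.000345 - 0.0834i)|1⟩

Rz(5.207) = [[e^(−iθ/2), 0], [0, e^(iθ/2)]] with e^(±iθ/2) = cos(θ/2) ± i·sin(θ/2); θ = 5.207, cos(θ/2) ≈ -0.858688, sin(θ/2) ≈ 0.512499.
With a = amp(|0⟩) = 0.9965 and b = amp(|1⟩) = (-0.04304 + 0.07144i):
new amp(|0⟩) = (-0.858688 - 0.512499i)·a = (-0.8557 - 0.5107i)
new amp(|1⟩) = (-0.858688 + 0.512499i)·b = (0.000345 - 0.0834i)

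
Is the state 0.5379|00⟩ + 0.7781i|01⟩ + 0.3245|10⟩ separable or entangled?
Entangled

Writing the state as a|00⟩ + b|01⟩ + c|10⟩ + d|11⟩, it is a product state iff ad − bc = 0.
Here (a, b, c, d) = (0.5379, 0.7781i, 0.3245, 0): ad − bc = (0.5379)(0) − (0.7781i)(0.3245) = -0.2525i ≠ 0, so the state is entangled.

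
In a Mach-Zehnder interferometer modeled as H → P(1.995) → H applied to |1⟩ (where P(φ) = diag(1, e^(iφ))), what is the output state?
(0.7058 - 0.4557i)|0⟩ + (0.2942 + 0.4557i)|1⟩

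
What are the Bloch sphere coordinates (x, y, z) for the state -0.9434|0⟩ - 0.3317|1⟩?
(0.6259, 0, 0.78)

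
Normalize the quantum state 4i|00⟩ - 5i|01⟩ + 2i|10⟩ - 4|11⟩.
0.5121i|00⟩ - 0.6402i|01⟩ + 0.2561i|10⟩ - 0.5121|11⟩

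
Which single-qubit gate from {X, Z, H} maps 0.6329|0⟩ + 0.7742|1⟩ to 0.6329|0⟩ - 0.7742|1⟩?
Z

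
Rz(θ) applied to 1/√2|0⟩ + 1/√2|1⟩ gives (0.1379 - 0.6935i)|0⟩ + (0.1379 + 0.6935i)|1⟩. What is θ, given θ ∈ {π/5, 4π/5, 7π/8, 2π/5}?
7π/8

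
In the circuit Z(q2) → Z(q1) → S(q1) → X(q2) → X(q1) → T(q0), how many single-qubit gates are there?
6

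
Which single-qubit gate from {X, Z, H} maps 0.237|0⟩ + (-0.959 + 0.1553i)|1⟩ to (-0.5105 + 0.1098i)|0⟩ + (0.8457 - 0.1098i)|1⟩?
H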